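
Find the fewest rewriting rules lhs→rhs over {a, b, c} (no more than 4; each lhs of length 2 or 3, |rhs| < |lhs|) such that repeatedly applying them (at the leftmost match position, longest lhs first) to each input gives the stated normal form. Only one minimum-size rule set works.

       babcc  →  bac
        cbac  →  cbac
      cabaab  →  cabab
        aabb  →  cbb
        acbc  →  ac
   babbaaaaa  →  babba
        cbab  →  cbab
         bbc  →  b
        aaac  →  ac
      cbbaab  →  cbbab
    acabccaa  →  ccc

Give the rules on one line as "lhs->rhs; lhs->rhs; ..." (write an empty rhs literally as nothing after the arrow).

  | babcc => bac
  | cbac
  | cabaab => cabab
  | aabb => cbb

aa->c; baa->ba; bc->; cac->ac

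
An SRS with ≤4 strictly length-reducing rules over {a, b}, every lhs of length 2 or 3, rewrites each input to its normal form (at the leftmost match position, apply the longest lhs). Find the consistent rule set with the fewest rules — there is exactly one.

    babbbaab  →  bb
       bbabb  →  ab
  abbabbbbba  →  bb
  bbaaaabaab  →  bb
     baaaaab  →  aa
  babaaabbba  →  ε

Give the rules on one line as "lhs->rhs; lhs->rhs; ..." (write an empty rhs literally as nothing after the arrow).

aaa->b; abb->; ba->; bab->aa

  | babbbaab => aabbaab => aaab => bb
  | bbabb => baab => ab
  | abbabbbbba => abbbbba => bbba => bb
  | bbaaaabaab => baaabaab => aabaab => aaab => bb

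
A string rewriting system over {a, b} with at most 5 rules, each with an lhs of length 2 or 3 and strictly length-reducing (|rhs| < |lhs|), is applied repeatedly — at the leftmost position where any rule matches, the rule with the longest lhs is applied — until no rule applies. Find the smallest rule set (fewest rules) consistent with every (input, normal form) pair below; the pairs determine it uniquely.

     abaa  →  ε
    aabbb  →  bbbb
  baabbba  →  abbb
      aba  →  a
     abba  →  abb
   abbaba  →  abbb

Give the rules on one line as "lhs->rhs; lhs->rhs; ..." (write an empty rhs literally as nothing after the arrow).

aa->; aab->bb; ba->; bba->bb

  | abaa => aa => ε
  | aabbb => bbbb
  | baabbba => abbba => abbb
  | aba => a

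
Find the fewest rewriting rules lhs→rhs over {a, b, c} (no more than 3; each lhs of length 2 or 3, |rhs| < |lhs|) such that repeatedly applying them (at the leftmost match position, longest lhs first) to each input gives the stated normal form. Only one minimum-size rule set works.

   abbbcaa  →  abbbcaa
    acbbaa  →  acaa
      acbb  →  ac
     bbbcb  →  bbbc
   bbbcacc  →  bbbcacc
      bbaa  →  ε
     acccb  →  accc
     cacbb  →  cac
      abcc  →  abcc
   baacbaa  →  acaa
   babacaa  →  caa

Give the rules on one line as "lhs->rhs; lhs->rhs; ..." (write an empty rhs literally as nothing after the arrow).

ba->; cb->c

  | abbbcaa
  | acbbaa => acbaa => acaa
  | acbb => acb => ac
  | bbbcb => bbbc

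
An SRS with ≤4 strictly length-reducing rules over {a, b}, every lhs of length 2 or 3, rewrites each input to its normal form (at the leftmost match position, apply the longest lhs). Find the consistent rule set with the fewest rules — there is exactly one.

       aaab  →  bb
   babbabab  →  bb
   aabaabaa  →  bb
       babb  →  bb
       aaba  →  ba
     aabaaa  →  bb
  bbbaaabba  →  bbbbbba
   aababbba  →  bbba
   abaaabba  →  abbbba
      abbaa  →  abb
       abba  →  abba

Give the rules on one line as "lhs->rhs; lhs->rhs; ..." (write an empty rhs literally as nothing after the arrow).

aa->; aaa->b; bab->b

  | aaab => bb
  | babbabab => bbabab => bbab => bb
  | aabaabaa => baabaa => bbaa => bb
  | babb => bb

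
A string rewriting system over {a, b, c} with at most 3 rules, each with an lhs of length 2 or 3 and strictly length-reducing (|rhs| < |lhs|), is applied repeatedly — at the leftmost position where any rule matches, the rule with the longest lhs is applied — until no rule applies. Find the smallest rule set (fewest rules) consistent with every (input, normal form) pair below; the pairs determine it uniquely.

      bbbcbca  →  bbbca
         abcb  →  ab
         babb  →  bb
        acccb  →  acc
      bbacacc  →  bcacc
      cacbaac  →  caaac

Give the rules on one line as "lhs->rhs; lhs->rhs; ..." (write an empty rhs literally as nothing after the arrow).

  | bbbcbca => bbbca
  | abcb => ab
  | babb => bb
  | acccb => acc

ba->; cb->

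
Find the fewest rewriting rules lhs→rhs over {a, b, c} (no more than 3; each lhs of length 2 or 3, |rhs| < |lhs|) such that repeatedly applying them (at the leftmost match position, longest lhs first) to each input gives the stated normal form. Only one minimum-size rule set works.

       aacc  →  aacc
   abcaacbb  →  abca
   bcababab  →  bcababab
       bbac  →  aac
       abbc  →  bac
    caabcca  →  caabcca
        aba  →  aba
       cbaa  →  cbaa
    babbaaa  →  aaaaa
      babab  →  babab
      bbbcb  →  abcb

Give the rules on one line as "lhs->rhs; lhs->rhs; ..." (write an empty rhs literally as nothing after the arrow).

  | aacc
  | abcaacbb => abcaaca => abca
  | bcababab
  | bbac => aac

abb->ba; aca->; bb->a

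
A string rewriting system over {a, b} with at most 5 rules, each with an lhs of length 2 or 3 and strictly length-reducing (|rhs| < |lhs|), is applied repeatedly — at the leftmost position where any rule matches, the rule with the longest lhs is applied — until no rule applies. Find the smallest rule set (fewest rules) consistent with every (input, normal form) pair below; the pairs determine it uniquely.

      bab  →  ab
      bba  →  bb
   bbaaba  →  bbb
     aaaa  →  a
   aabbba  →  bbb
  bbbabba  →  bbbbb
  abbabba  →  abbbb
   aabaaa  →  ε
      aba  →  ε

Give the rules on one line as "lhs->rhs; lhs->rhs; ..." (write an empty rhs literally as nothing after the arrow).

aa->; aaa->; ba->a; bba->bb

  | bab => ab
  | bba => bb
  | bbaaba => bbaba => bbba => bbb
  | aaaa => a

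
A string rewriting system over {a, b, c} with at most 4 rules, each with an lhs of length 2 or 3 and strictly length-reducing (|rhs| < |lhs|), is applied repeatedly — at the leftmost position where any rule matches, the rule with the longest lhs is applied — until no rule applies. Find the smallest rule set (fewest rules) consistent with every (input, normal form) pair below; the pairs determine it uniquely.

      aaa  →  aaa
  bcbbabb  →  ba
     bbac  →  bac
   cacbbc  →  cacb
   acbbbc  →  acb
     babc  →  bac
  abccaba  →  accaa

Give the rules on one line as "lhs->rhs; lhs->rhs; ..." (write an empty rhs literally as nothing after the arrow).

ab->a; bb->b; bc->b

  | aaa
  | bcbbabb => bbbabb => bbabb => babb => bab => ba
  | bbac => bac
  | cacbbc => cacbc => cacb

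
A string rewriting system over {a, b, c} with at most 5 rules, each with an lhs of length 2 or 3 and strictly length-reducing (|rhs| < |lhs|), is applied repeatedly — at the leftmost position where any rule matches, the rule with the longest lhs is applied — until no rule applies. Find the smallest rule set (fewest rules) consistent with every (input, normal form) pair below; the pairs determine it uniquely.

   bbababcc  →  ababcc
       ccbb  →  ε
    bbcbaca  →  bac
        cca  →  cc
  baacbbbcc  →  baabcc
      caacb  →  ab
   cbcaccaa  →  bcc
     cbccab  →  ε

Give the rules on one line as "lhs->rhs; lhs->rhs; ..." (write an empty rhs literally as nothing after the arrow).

bb->; ca->c; caa->a; cb->b

  | bbababcc => ababcc
  | ccbb => cbb => bb => ε
  | bbcbaca => cbaca => baca => bac
  | cca => cc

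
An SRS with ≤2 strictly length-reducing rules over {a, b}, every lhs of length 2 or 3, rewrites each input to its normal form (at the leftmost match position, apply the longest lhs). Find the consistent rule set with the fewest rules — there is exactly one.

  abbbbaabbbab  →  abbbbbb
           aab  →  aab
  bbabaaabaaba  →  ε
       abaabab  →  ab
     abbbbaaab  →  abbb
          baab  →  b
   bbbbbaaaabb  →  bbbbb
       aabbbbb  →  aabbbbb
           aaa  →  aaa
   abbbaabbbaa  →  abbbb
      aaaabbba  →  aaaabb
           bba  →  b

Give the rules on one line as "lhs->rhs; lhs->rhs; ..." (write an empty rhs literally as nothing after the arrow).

ba->; baa->

  | abbbbaabbbab => abbbbbbab => abbbbbb
  | aab
  | bbabaaabaaba => bbaaabaaba => babaaba => baaba => ba => ε
  | abaabab => abab => ab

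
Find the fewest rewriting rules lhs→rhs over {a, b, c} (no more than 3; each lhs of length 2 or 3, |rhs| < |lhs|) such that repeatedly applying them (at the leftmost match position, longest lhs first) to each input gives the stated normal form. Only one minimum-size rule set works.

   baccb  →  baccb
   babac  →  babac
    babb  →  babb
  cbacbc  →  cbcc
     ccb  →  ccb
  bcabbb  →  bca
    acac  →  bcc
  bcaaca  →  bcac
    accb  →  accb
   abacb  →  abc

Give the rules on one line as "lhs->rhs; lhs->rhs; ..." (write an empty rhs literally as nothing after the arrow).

  | baccb
  | babac
  | babb
  | cbacbc => cbcc

aca->bc; acb->c; cab->ca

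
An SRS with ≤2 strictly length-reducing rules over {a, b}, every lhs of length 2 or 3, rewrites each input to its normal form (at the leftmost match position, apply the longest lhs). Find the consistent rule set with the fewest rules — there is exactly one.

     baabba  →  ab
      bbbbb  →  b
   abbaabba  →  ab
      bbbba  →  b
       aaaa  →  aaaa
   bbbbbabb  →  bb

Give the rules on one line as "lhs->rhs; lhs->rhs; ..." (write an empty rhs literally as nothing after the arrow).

  | baabba => abba => ab
  | bbbbb => bbb => b
  | abbaabba => ababba => abba => ab
  | bbbba => bba => b

ba->; bbb->b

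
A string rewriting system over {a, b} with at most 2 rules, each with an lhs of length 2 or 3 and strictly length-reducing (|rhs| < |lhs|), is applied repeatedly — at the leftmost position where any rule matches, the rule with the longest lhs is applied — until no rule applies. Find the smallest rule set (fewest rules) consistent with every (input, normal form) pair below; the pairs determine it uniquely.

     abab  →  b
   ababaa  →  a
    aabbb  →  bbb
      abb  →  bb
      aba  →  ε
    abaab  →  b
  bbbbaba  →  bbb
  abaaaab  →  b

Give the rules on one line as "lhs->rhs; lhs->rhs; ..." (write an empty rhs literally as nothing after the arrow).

ab->b; ba->

  | abab => bab => b
  | ababaa => babaa => baa => a
  | aabbb => abbb => bbb
  | abb => bb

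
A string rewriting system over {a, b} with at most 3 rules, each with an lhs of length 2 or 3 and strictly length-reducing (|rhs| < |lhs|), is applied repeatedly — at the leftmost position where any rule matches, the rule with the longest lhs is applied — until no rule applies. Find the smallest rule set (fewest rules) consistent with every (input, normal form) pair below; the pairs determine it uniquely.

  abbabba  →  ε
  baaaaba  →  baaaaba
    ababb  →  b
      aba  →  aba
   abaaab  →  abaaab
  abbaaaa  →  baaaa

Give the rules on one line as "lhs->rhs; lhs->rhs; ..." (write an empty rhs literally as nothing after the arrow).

abb->b; bba->

  | abbabba => babba => bba => ε
  | baaaaba
  | ababb => abb => b
  | aba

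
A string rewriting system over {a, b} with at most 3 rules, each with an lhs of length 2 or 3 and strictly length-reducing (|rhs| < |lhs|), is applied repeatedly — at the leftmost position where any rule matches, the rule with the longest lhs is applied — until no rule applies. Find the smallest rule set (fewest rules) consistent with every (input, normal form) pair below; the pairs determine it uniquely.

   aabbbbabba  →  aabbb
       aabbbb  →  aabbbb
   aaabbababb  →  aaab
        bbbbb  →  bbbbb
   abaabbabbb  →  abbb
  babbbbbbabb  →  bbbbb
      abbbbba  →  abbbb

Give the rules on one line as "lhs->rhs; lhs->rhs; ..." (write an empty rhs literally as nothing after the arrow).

ba->; baa->; bab->

  | aabbbbabba => aabbbba => aabbb
  | aabbbb
  | aaabbababb => aaababb => aaab
  | bbbbb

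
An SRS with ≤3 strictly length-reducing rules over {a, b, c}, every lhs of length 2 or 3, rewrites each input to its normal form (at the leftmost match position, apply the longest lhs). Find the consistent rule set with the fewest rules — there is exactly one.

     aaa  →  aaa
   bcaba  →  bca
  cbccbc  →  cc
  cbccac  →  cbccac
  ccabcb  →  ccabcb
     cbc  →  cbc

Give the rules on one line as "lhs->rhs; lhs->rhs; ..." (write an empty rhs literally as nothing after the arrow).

  | aaa
  | bcaba => bca
  | cbccbc => cbac => cc
  | cbccac

ba->; ccb->a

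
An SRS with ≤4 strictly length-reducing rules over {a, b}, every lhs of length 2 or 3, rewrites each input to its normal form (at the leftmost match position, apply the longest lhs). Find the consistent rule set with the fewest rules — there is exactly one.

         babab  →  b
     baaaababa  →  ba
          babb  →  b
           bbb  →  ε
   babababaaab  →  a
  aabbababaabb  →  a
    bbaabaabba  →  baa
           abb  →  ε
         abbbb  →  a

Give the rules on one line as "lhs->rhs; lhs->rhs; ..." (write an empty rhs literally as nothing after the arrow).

  | babab => bab => b
  | baaaababa => bababa => baba => ba
  | babb => b
  | bbb => ab => ε

aaa->; ab->; abb->; bb->a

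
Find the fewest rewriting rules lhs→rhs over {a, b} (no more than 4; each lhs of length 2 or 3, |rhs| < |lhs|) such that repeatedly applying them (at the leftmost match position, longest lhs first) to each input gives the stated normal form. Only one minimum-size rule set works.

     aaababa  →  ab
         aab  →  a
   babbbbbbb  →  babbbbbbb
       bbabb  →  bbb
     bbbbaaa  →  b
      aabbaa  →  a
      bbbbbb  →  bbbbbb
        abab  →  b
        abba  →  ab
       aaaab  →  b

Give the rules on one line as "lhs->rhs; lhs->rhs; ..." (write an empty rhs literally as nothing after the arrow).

  | aaababa => abbaba => abba => ab
  | aab => a
  | babbbbbbb
  | bbabb => bbb

aaa->ab; aab->a; aba->; bba->b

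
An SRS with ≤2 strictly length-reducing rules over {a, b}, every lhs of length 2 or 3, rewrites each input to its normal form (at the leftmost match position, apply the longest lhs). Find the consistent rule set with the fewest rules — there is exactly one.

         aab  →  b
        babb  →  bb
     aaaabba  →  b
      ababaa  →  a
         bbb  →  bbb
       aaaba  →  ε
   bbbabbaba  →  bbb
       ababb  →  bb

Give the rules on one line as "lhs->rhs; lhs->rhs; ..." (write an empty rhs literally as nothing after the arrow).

ab->b; ba->

  | aab => ab => b
  | babb => bb
  | aaaabba => aaabba => aabba => abba => bba => b
  | ababaa => babaa => baa => a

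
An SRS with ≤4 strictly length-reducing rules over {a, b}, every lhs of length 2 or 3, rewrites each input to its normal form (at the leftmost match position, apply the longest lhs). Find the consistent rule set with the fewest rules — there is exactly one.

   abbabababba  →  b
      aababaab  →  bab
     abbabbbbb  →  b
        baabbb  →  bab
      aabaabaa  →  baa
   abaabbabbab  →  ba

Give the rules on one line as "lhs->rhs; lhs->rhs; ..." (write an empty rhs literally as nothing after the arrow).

  | abbabababba => ababababba => bbababba => bababba => bbbba => baba => bb => b
  | aababaab => abbaab => abaab => bab
  | abbabbbbb => ababbbbb => bbbbbb => babbb => baba => bb => b
  | baabbb => baaba => bab

aba->b; bb->b; bbb->ba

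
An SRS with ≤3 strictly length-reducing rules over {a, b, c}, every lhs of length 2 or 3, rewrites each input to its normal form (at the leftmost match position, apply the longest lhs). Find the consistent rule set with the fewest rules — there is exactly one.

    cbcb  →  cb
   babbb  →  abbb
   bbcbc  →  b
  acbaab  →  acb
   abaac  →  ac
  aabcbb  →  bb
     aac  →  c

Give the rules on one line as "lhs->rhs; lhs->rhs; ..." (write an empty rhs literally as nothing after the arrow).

aa->; ba->a; bc->

  | cbcb => cb
  | babbb => abbb
  | bbcbc => bbc => b
  | acbaab => acaab => acb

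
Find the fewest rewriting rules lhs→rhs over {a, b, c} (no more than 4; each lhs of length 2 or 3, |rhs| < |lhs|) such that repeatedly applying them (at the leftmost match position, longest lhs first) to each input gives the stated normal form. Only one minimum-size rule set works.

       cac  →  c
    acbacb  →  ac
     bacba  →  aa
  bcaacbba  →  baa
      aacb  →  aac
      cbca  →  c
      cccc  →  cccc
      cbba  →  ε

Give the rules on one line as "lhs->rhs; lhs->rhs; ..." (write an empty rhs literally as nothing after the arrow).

  | cac => c
  | acbacb => acacb => acb => ac
  | bacba => bba => aa
  | bcaacbba => bacbba => bbba => baa

bac->b; bba->aa; ca->; cb->c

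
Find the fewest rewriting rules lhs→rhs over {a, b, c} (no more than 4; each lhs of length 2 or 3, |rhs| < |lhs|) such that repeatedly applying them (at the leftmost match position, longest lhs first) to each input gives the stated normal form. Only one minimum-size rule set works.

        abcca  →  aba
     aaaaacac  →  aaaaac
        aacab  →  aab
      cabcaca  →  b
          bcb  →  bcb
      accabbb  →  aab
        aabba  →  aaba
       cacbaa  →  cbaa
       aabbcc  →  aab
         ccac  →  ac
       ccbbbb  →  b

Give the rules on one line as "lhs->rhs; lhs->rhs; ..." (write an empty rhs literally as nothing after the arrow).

  | abcca => aba
  | aaaaacac => aaaaac
  | aacab => aab
  | cabcaca => bcaca => bca => b

bb->b; ca->; cc->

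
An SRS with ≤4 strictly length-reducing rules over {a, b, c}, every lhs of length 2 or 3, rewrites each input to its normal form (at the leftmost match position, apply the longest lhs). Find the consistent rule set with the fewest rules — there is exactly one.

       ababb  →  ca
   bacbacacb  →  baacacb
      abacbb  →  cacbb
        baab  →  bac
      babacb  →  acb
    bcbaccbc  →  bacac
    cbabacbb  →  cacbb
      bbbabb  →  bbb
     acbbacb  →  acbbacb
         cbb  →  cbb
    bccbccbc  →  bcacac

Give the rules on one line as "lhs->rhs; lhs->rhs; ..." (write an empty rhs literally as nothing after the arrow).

ab->c; bab->; cba->a; ccb->ca

  | ababb => cabb => ccb => ca
  | bacbacacb => baacacb
  | abacbb => cacbb
  | baab => bac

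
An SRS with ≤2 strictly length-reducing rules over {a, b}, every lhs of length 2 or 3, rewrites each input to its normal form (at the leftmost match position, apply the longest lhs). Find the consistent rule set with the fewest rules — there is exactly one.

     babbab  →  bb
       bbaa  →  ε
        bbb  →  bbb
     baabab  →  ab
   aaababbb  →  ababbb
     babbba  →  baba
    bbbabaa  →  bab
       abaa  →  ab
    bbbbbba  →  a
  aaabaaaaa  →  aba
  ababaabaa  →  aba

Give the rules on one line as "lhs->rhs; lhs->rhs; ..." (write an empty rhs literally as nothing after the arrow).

  | babbab => baab => bb
  | bbaa => aa => ε
  | bbb
  | baabab => bbab => ab

aa->; bba->a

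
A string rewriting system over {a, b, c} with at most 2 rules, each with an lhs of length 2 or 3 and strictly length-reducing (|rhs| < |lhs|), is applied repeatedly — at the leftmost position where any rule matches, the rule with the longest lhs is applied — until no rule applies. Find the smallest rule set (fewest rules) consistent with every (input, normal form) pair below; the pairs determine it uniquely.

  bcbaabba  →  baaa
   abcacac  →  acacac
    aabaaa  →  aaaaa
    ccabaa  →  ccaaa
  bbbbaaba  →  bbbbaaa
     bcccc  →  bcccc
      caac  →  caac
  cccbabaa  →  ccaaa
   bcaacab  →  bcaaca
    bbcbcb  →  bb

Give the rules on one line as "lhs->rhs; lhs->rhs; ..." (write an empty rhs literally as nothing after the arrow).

  | bcbaabba => baabba => baaba => baaa
  | abcacac => acacac
  | aabaaa => aaaaa
  | ccabaa => ccaaa

ab->a; cb->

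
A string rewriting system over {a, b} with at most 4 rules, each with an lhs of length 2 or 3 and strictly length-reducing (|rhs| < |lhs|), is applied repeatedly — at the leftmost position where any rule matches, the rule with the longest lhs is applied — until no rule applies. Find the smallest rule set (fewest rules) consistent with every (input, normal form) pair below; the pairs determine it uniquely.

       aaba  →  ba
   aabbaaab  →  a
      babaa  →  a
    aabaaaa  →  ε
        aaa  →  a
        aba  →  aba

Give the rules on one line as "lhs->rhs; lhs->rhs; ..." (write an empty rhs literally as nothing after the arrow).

  | aaba => ba
  | aabbaaab => bbaaab => bab => a
  | babaa => aaa => a
  | aabaaaa => baaaa => aa => ε

aa->; baa->; bab->a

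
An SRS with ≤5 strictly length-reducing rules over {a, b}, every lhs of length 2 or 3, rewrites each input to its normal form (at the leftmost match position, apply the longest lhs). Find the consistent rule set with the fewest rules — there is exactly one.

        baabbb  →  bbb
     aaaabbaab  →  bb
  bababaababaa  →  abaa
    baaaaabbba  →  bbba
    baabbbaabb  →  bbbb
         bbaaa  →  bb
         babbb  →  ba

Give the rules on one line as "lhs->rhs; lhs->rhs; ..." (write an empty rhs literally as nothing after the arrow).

  | baabbb => bbb
  | aaaabbaab => abbaab => baaab => bb
  | bababaababaa => aabaababaa => aababaa => abaa
  | baaaaabbba => baabbba => bbba

aaa->; aab->; abb->ba; bab->a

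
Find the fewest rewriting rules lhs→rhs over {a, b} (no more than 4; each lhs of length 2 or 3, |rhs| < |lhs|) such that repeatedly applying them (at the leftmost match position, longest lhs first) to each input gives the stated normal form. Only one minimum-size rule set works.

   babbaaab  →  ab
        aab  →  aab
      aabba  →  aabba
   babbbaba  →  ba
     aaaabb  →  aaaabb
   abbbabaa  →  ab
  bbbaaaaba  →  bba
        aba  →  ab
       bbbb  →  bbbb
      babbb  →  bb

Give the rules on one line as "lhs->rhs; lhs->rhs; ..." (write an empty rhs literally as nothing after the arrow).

aba->ab; baa->; bab->

  | babbaaab => baaab => ab
  | aab
  | aabba
  | babbbaba => bbaba => ba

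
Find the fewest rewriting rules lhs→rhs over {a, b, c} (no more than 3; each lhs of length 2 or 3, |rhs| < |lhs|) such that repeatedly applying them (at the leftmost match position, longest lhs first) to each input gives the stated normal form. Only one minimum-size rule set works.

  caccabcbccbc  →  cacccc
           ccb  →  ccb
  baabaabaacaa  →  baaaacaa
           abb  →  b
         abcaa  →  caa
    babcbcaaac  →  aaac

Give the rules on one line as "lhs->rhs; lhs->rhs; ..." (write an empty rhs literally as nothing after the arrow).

ab->; bc->

  | caccabcbccbc => cacccbccbc => caccccbc => cacccc
  | ccb
  | baabaabaacaa => baaabaacaa => baaaacaa
  | abb => b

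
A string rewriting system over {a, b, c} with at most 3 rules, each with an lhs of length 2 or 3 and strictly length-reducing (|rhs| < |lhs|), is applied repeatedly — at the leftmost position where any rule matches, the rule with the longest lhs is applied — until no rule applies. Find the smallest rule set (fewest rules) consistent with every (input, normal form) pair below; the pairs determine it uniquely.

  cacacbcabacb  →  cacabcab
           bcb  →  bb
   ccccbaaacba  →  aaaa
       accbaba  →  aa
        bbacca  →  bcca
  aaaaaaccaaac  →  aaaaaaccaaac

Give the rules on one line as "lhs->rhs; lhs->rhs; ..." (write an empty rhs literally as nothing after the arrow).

ba->; cb->b; ccb->ba

  | cacacbcabacb => cacabcabacb => cacabcacb => cacabcab
  | bcb => bb
  | ccccbaaacba => ccbaaaacba => baaaaacba => aaaacba => aaaaba => aaaa
  | accbaba => abaaba => aaba => aa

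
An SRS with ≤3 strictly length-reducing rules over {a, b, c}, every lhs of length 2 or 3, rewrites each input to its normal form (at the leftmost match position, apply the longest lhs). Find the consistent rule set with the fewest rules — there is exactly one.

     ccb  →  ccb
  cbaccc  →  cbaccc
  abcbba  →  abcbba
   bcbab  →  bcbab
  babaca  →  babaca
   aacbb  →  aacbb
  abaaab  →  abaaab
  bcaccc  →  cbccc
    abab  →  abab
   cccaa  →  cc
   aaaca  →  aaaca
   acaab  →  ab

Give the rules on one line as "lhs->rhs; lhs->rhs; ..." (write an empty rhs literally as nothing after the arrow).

  | ccb
  | cbaccc
  | abcbba
  | bcbab

bca->cb; caa->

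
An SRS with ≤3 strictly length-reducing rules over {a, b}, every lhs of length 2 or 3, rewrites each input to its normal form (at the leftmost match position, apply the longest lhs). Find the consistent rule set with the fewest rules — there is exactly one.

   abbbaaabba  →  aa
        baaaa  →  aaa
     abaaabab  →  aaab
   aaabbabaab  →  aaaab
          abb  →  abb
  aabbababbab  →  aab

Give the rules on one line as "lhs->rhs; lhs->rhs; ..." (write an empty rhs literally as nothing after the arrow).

ba->; bba->

  | abbbaaabba => abaabba => aabba => aa
  | baaaa => aaa
  | abaaabab => aaabab => aaab
  | aaabbabaab => aaabaab => aaaab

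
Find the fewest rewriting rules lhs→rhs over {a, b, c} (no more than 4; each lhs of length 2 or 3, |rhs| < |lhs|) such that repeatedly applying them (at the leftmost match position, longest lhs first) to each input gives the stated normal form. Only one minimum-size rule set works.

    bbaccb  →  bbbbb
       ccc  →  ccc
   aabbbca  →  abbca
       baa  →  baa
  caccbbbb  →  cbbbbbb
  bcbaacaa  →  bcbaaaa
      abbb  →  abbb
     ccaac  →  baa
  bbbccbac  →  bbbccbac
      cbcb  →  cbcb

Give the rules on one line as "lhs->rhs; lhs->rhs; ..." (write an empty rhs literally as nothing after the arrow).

  | bbaccb => bbbbb
  | ccc
  | aabbbca => abbca
  | baa

aab->a; aac->aa; acc->bb; cca->ba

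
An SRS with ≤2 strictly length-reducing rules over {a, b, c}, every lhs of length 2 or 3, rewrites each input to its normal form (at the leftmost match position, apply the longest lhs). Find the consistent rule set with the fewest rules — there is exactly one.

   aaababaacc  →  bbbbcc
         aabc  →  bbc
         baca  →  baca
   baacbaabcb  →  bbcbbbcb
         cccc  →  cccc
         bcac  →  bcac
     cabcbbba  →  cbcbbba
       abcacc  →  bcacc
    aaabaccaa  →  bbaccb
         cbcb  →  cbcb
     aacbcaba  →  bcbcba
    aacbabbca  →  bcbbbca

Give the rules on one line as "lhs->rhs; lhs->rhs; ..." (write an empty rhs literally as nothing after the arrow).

  | aaababaacc => bababaacc => bbabaacc => bbbaacc => bbbbcc
  | aabc => bbc
  | baca
  | baacbaabcb => bbcbaabcb => bbcbbbcb

aa->b; ab->b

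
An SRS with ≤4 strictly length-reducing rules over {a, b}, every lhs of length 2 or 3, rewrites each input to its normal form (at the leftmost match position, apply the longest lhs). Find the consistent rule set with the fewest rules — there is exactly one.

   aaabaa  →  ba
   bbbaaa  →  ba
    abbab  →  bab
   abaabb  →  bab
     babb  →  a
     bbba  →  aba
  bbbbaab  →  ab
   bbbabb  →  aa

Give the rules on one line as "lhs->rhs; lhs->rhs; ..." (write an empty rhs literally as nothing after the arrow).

aab->ba; baa->bb; bb->a; bba->ab

  | aaabaa => abaaa => abba => aab => ba
  | bbbaaa => abaaa => abba => aab => ba
  | abbab => aabb => bab
  | abaabb => abbbb => aabb => bab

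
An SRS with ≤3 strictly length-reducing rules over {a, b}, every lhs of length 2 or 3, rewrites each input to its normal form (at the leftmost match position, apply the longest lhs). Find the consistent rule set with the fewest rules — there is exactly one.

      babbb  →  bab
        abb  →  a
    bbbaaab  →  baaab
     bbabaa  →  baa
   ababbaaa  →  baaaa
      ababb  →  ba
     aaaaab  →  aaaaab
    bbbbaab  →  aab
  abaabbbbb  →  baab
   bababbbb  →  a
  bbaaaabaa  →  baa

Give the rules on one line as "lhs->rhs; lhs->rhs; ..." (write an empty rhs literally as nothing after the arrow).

aba->ba; bb->

  | babbb => bab
  | abb => a
  | bbbaaab => baaab
  | bbabaa => abaa => baa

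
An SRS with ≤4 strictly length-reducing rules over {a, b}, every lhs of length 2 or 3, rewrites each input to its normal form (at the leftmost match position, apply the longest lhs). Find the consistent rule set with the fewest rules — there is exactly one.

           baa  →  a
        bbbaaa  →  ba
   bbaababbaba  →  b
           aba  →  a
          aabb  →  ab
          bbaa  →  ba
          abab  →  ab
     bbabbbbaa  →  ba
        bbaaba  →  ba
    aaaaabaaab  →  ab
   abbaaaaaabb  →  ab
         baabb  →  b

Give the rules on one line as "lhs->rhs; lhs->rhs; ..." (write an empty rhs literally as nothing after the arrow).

aa->b; aba->a; bb->a

  | baa => bb => a
  | bbbaaa => abaaa => aaa => ba
  | bbaababbaba => aaababbaba => bababbaba => babbaba => baaaba => bbaba => aaba => bba => aa => b
  | aba => a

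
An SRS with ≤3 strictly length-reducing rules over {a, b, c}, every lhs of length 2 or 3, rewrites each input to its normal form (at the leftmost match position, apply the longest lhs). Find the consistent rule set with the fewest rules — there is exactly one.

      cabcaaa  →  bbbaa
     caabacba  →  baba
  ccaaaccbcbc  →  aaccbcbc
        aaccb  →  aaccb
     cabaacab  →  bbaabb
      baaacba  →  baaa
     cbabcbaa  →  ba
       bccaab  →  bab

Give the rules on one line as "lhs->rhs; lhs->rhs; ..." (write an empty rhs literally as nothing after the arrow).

  | cabcaaa => bbcaaa => bbbaa
  | caabacba => babacba => baba
  | ccaaaccbcbc => aaccbcbc
  | aaccb

ca->b; cba->; cca->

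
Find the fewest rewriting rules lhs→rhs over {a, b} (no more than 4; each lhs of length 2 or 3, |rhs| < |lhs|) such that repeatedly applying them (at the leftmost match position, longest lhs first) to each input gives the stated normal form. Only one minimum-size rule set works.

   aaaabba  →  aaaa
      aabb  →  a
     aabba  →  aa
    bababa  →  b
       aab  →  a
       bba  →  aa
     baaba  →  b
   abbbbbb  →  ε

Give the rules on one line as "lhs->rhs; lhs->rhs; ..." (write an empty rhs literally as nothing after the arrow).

ab->; aba->b; abb->; bb->a

  | aaaabba => aaaa
  | aabb => a
  | aabba => aa
  | bababa => bbba => aba => b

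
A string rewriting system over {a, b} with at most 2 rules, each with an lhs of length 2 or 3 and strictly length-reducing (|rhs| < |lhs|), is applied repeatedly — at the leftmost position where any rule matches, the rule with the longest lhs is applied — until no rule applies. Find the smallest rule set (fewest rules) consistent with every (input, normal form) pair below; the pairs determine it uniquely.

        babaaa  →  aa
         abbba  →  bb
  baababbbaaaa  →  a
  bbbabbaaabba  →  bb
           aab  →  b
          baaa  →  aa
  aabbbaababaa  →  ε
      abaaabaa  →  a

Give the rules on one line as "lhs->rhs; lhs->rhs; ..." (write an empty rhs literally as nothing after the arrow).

  | babaaa => baaa => aa
  | abbba => bbba => bb
  | baababbbaaaa => ababbbaaaa => babbbaaaa => bbbaaaa => bbaaa => baa => a
  | bbbabbaaabba => bbbbaaabba => bbbaabba => bbabba => bbba => bb

ab->b; ba->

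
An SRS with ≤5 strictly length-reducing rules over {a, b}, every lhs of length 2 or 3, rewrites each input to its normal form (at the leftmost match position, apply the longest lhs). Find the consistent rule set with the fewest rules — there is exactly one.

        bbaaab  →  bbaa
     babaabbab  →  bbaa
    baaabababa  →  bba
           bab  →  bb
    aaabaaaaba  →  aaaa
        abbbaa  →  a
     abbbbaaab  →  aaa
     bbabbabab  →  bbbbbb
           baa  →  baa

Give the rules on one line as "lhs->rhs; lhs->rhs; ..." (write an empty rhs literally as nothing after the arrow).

  | bbaaab => bbaa
  | babaabbab => bbaabbab => bbaaab => bbaa
  | baaabababa => baababa => baba => bba
  | bab => bb

ab->; aba->; abb->a; bab->bb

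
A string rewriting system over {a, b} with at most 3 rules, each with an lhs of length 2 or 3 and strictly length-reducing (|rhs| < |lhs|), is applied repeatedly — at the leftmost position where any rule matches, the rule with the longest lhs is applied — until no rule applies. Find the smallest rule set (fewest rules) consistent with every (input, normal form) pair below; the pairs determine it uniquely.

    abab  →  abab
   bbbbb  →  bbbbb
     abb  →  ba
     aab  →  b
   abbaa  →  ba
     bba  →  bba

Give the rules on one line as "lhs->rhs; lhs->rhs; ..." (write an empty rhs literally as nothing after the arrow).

aa->; abb->ba

  | abab
  | bbbbb
  | abb => ba
  | aab => b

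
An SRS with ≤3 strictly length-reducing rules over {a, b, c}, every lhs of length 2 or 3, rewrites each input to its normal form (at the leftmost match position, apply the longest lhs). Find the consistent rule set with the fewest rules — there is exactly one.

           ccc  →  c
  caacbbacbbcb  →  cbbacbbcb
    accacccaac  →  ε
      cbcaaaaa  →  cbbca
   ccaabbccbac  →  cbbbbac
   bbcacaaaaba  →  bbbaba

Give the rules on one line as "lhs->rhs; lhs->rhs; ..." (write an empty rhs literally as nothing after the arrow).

aa->c; bcc->bb; cc->

  | ccc => c
  | caacbbacbbcb => cccbbacbbcb => cbbacbbcb
  | accacccaac => aacccaac => ccccaac => ccaac => aac => cc => ε
  | cbcaaaaa => cbccaaa => cbbaaa => cbbca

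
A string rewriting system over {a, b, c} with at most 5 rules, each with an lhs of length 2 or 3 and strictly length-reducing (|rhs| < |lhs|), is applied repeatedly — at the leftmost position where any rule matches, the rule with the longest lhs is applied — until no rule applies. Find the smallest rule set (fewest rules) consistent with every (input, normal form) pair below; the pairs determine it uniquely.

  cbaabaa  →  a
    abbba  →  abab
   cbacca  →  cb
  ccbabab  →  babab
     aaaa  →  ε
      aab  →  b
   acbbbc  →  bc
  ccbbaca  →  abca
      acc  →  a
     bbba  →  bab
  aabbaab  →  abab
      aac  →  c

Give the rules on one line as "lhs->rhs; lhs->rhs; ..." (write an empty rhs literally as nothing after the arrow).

  | cbaabaa => cbbaa => aaa => a
  | abbba => abab
  | cbacca => cbaa => cb
  | ccbabab => babab

aa->; bba->ab; cbb->a; cc->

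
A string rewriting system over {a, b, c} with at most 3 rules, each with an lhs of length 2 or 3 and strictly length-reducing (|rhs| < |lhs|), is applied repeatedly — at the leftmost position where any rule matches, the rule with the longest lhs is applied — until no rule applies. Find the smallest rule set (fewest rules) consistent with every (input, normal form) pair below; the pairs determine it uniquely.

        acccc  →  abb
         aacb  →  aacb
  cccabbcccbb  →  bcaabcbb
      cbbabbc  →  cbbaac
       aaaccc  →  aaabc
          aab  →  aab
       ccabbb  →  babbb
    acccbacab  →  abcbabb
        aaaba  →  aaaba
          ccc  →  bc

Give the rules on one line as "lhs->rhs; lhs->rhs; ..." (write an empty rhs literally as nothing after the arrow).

  | acccc => abcc => abb
  | aacb
  | cccabbcccbb => bcabbcccbb => bcaacccbb => bcaabcbb
  | cbbabbc => cbbaac

aca->ab; bbc->ac; cc->b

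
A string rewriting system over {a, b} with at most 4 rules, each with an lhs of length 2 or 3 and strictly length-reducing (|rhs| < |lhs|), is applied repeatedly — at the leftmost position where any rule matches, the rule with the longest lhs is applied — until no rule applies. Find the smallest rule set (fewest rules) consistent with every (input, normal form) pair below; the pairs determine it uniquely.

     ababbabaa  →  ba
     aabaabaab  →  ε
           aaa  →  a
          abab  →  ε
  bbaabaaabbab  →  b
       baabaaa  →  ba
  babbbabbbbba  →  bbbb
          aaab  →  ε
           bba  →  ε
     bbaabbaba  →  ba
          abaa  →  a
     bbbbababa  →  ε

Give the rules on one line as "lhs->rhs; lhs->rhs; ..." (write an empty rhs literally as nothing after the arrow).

aa->a; ab->; bba->

  | ababbabaa => abbabaa => babaa => baa => ba
  | aabaabaab => abaabaab => aabaab => abaab => aab => ab => ε
  | aaa => aa => a
  | abab => ab => ε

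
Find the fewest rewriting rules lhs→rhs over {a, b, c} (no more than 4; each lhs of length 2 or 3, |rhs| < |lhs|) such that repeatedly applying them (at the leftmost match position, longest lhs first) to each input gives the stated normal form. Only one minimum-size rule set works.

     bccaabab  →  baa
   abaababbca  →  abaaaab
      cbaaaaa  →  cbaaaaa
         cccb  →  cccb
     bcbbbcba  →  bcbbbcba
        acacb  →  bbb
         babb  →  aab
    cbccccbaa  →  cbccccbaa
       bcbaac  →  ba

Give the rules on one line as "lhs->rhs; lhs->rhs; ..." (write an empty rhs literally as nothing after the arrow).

  | bccaabab => bcabab => bbab => baa
  | abaababbca => abaaaabca => abaaaab
  | cbaaaaa
  | cccb

ac->b; bab->aa; ca->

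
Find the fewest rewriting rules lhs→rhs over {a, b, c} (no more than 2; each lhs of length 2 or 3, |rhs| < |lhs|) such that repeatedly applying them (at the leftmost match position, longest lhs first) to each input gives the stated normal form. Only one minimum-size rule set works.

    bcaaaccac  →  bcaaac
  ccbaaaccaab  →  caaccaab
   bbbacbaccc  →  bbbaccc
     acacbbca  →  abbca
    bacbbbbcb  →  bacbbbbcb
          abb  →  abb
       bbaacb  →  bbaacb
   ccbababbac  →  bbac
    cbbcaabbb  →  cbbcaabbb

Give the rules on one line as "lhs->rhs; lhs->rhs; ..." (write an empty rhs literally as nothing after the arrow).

cac->; cba->

  | bcaaaccac => bcaaac
  | ccbaaaccaab => caaccaab
  | bbbacbaccc => bbbaccc
  | acacbbca => abbca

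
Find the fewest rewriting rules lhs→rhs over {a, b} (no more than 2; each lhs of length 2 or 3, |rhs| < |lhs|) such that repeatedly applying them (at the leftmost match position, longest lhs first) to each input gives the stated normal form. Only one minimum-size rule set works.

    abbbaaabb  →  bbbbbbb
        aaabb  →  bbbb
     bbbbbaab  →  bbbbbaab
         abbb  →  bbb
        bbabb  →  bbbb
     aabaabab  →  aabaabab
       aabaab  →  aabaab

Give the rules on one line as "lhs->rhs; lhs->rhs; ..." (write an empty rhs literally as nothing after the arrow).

aaa->bb; abb->bb

  | abbbaaabb => bbbaaabb => bbbbbbb
  | aaabb => bbbb
  | bbbbbaab
  | abbb => bbb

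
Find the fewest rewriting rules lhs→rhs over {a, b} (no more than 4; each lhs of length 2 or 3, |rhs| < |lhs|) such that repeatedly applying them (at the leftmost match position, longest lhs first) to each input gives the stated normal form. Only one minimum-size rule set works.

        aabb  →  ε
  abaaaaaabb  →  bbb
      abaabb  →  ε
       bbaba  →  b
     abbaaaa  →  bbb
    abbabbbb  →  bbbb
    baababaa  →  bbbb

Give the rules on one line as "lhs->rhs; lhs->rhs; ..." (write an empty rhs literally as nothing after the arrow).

  | aabb => ab => ε
  | abaaaaaabb => aaaaaabb => baaabb => bbabb => bbb
  | abaabb => aabb => ab => ε
  | bbaba => bba => b

aaa->b; ab->; ba->; baa->bb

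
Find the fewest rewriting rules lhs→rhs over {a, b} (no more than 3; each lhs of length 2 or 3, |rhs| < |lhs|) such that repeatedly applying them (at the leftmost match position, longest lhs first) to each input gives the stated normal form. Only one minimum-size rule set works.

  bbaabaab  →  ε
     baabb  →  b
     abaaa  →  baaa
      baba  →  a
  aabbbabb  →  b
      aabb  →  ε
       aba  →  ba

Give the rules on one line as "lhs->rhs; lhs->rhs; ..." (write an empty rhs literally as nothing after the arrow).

  | bbaabaab => aabaab => abaab => baab => bab => bb => ε
  | baabb => babb => bbb => b
  | abaaa => baaa
  | baba => bba => a

ab->b; bb->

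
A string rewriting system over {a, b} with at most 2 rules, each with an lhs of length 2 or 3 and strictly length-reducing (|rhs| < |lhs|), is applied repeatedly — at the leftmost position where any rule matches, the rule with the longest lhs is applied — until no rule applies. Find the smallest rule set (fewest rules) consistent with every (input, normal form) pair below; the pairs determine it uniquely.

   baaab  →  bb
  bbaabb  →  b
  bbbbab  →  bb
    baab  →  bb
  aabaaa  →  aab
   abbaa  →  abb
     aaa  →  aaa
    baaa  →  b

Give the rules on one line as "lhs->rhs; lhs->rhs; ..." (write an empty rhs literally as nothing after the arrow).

ba->b; bbb->

  | baaab => baab => bab => bb
  | bbaabb => bbabb => bbbb => b
  | bbbbab => bab => bb
  | baab => bab => bb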